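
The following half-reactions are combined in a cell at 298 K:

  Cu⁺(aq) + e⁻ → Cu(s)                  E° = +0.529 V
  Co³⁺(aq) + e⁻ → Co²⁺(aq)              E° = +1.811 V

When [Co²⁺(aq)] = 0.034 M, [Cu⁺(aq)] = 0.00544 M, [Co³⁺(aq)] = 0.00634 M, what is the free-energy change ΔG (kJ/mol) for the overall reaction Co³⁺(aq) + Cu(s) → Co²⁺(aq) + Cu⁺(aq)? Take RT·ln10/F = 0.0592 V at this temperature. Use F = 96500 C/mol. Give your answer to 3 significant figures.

The standard cell potential is +1.811 − (+0.529) = +1.282 V, with n = 1 electron in the balanced equation.
Q = ([Co²⁺(aq)]·[Cu⁺(aq)]) / [Co³⁺(aq)] = 0.0292, so log Q = −1.535 and E = +1.282 − (0.0592/1)(−1.535) = +1.3729 V.
Finally ΔG = −nFE = −(1)(96500 C/mol)(+1.3729 V) = −132 kJ/mol.

−132 kJ/mol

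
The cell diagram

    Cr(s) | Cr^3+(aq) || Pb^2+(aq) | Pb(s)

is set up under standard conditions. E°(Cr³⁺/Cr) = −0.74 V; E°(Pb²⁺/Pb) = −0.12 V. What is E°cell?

+0.62 V

By convention the left-hand electrode in cell notation is the anode (oxidation) and the right-hand electrode is the cathode (reduction).
E°cell = E°(right) − E°(left) = −0.12 − (−0.74) = +0.62 V.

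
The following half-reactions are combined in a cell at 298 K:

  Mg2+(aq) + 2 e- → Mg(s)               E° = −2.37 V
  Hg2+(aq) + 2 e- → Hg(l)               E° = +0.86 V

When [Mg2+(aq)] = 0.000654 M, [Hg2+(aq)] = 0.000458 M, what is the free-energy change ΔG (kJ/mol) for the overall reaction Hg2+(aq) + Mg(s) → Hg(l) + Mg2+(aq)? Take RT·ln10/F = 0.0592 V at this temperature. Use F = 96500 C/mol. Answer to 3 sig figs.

−623 kJ/mol

The standard cell potential is +0.86 − (−2.37) = +3.23 V, with n = 2 electrons in the balanced equation.
Here Q = [Mg2+(aq)] / [Hg2+(aq)] = 1.43 (log Q = 0.155), giving E = +3.23 − (0.0592/2)·(0.155) = +3.2254 V.
ΔG = −nFE = −(2)(96500)(+3.2254) J/mol = −623 kJ/mol.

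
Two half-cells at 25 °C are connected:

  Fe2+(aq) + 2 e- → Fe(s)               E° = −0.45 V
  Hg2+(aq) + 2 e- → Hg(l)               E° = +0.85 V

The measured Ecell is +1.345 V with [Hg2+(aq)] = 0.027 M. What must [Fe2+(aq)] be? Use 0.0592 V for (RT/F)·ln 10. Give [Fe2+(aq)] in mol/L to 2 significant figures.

The Hg²⁺/Hg couple has the larger reduction potential, so it is the cathode: E°cell = +0.85 − (−0.45) = +1.30 V and n = 2.
From the Nernst equation, log Q = n(E° − E)/0.0592 = 2·(+1.30 − (+1.345))/0.0592 = −1.520.
The balanced reaction is Hg2+(aq) + Fe(s) → Hg(l) + Fe2+(aq), so Q = [Fe2+(aq)] / [Hg2+(aq)].
Isolating [Fe2+(aq)] in Q = 10^{−1.520} yields log [Fe2+(aq)] = −3.089, i.e. 0.00081 M.

0.00081 M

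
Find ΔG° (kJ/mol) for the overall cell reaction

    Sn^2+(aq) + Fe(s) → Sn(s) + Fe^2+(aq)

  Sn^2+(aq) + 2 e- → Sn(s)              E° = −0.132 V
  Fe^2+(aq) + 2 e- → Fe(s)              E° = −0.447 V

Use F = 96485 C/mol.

In the reaction as written Sn^2+(aq) is reduced, so the Sn²⁺/Sn couple is the cathode and Fe²⁺/Fe is the anode.
E°cell = −0.132 − (−0.447) = +0.315 V; balancing electrons gives n = 2.
ΔG° = −nFE°cell = −(2)(96485)(+0.315) J/mol = −60.8 kJ/mol.

−60.8 kJ/mol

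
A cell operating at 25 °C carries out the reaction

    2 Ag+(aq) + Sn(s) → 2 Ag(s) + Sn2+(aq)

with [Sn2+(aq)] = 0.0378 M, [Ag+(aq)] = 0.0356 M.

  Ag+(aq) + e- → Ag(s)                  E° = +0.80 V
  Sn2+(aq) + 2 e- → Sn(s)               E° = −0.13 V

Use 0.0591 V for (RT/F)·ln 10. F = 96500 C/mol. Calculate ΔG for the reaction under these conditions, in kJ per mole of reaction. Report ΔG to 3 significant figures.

The standard cell potential is +0.80 − (−0.13) = +0.93 V, with n = 2 electrons in the balanced equation.
Q = [Sn2+(aq)] / [Ag+(aq)]^2 = 29.8, so log Q = 1.475 and E = +0.93 − (0.0591/2)(1.475) = +0.8864 V.
ΔG = −nFE = −(2)(96500)(+0.8864) J/mol = −171 kJ/mol.

−171 kJ/mol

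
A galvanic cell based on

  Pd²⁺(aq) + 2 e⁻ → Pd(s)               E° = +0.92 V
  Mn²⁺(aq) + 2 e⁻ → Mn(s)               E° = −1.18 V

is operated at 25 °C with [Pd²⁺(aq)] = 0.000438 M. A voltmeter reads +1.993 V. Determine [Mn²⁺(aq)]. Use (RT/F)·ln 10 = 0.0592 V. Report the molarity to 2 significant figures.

1.8 M

Pd²⁺/Pd is the cathode (higher E°); E°cell = +0.92 − (−1.18) = +2.10 V with n = 2.
From the Nernst equation, log Q = n(E° − E)/0.0592 = 2·(+2.10 − (+1.993))/0.0592 = 3.615.
Balancing electrons gives Pd²⁺(aq) + Mn(s) → Pd(s) + Mn²⁺(aq); thus Q = [Mn²⁺(aq)] / [Pd²⁺(aq)].
Solving for the unknown gives log [Mn²⁺(aq)] = 0.256, so [Mn²⁺(aq)] ≈ 1.8 M.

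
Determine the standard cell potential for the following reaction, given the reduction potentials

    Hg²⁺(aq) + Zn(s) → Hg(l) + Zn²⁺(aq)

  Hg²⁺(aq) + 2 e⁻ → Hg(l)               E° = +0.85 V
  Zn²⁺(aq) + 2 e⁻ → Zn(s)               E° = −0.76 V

Hg²⁺(aq) gains electrons, so the Hg²⁺/Hg couple is the cathode; the Zn²⁺/Zn couple is the anode.
E°cell = E°(cathode) − E°(anode) = +0.85 − (−0.76) = +1.61 V.
The positive value indicates the reaction is spontaneous as written.

+1.61 V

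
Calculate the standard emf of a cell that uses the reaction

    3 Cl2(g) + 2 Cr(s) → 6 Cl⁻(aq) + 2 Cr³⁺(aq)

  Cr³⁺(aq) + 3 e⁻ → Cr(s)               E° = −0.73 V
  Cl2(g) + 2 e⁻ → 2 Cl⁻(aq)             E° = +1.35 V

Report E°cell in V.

+2.08 V

In the reaction as written, Cl2(g) is reduced (cathode) and Cr³⁺(aq) is produced by oxidation at the anode.
E°cell = E°(cathode) − E°(anode) = +1.35 − (−0.73) = +2.08 V.
The positive value indicates the reaction is spontaneous as written.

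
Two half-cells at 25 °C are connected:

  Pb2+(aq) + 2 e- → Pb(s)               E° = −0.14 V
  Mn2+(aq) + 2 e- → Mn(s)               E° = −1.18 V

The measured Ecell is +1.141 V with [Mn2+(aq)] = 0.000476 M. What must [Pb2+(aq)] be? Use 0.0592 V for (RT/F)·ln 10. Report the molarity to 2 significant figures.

1.2 M

With Pb²⁺/Pb at the cathode and Mn²⁺/Mn at the anode, E°cell = −0.14 − (−1.18) = +1.04 V (n = 2).
From the Nernst equation, log Q = n(E° − E)/0.0592 = 2·(+1.04 − (+1.141))/0.0592 = −3.412.
Balancing electrons gives Pb2+(aq) + Mn(s) → Pb(s) + Mn2+(aq); thus Q = [Mn2+(aq)] / [Pb2+(aq)].
Substituting the known concentrations and solving, log [Pb2+(aq)] = 0.090 and [Pb2+(aq)] = 1.2 M.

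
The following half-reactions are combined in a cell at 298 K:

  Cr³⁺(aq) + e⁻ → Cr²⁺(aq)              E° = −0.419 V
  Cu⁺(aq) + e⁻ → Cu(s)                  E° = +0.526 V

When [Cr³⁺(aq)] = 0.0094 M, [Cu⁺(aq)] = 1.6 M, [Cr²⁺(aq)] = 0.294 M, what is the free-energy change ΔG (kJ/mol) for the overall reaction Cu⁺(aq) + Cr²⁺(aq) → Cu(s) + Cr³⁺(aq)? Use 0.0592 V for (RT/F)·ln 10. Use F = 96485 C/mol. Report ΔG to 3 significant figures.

With Cu⁺/Cu reduced at the cathode, E°cell = +0.526 − (−0.419) = +0.945 V and n = 1.
Here Q = [Cr³⁺(aq)] / ([Cu⁺(aq)]·[Cr²⁺(aq)]) = 0.02 (log Q = −1.699), giving E = +0.945 − (0.0592/1)·(−1.699) = +1.0456 V.
ΔG = −nFE = −(1)(96485)(+1.0456) J/mol = −101 kJ/mol.

−101 kJ/mol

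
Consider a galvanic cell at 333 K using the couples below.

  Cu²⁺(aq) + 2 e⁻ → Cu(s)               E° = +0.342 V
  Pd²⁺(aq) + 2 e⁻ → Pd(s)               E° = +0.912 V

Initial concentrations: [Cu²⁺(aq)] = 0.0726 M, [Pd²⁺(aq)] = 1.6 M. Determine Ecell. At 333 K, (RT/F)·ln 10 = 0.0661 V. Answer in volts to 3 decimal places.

Since E°(Pd²⁺/Pd) > E°(Cu²⁺/Cu), Pd²⁺/Pd serves as the cathode.
E°cell = E°cat − E°an = +0.912 − (+0.342) = +0.570 V; n = 2.
For the overall reaction Pd²⁺(aq) + Cu(s) → Pd(s) + Cu²⁺(aq), Q = [Cu²⁺(aq)] / [Pd²⁺(aq)] = 0.0454, giving log Q = −1.343.
E = E° − (0.0661/n)·log Q = +0.570 − (0.0661/2)(−1.343) = +0.614 V.

+0.614 V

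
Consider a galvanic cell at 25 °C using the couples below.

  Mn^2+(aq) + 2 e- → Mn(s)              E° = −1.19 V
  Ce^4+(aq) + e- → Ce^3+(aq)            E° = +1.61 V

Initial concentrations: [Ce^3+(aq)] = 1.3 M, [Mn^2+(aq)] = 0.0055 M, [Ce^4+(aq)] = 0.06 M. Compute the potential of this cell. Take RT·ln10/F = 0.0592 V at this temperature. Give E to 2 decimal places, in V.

+2.79 V

The Ce⁴⁺/Ce³⁺ couple has the more positive E°, so it is the cathode; Mn²⁺/Mn is the anode.
E°cell = +1.61 − (−1.19) = +2.80 V, with n = 2 electrons transferred.
Balancing gives 2 Ce^4+(aq) + Mn(s) → 2 Ce^3+(aq) + Mn^2+(aq); hence Q = ([Ce^3+(aq)]^2·[Mn^2+(aq)]) / [Ce^4+(aq)]^2 = 2.58 (log Q = 0.412).
E = E° − (0.0592/n)·log Q = +2.80 − (0.0592/2)(0.412) = +2.79 V.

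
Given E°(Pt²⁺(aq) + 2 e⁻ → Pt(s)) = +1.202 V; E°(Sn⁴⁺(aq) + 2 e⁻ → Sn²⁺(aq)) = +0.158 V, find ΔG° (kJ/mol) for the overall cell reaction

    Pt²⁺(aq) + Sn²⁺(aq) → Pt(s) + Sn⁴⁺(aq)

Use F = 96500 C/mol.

−201 kJ/mol

In the reaction as written Pt²⁺(aq) is reduced, so the Pt²⁺/Pt couple is the cathode and Sn⁴⁺/Sn²⁺ is the anode.
E°cell = +1.202 − (+0.158) = +1.044 V; balancing electrons gives n = 2.
ΔG° = −nFE°cell = −(2)(96500)(+1.044) J/mol = −201 kJ/mol.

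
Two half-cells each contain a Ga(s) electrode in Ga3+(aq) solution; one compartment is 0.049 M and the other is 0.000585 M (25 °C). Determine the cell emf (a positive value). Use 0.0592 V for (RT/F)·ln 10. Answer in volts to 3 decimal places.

For a concentration cell E°cell = 0, since both electrodes use the same couple.
The compartment with the higher Ga3+(aq) concentration (0.049 M) acts as the cathode; ions are reduced there and produced at the dilute (0.000585 M) anode.
With n = 3, Ecell = −(0.0592/3)·log([dilute]/[conc]) = −(0.0592/3)·log(0.000585/0.049) = +0.038 V.

0.038 V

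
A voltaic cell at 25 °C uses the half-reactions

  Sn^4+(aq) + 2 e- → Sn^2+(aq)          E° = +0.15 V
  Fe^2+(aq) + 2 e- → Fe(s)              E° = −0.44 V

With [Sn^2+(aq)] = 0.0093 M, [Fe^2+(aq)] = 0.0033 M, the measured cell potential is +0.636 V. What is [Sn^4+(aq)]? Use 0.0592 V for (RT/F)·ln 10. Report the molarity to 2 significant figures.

Sn⁴⁺/Sn²⁺ is the cathode (higher E°); E°cell = +0.15 − (−0.44) = +0.59 V with n = 2.
From the Nernst equation, log Q = n(E° − E)/0.0592 = 2·(+0.59 − (+0.636))/0.0592 = −1.554.
For Sn^4+(aq) + Fe(s) → Sn^2+(aq) + Fe^2+(aq), the reaction quotient is Q = ([Sn^2+(aq)]·[Fe^2+(aq)]) / [Sn^4+(aq)].
Solving for the unknown gives log [Sn^4+(aq)] = −2.959, so [Sn^4+(aq)] ≈ 0.0011 M.

0.0011 M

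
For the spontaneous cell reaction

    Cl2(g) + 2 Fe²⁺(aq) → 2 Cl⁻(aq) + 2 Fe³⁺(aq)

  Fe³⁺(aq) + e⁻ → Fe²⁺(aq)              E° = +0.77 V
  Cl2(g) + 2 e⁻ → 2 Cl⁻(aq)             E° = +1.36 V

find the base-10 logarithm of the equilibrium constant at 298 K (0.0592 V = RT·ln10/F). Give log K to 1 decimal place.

The Cl₂/Cl⁻ couple is reduced (cathode); E°cell = +1.36 − (+0.77) = +0.59 V with n = 2.
At equilibrium E = 0, so log K = nE°cell / 0.0592 = (2)(+0.59) / 0.0592 = 19.9.

log K = 19.9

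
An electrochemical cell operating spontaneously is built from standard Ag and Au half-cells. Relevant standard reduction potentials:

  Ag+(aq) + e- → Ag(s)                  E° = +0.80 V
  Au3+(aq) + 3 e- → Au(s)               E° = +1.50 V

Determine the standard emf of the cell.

+0.70 V

Of the two couples in this cell, the one with the more positive reduction potential is reduced at the cathode: here that is Au³⁺/Au (+1.50 V); Ag⁺/Ag (+0.80 V) is the anode.
E°cell = E°(cathode) − E°(anode) = +1.50 − (+0.80) = +0.70 V.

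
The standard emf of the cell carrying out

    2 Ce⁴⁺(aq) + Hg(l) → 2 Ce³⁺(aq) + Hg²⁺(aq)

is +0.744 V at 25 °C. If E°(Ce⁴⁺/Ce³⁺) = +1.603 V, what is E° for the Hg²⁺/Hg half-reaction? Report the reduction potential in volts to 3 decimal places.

In the reaction as written the Ce⁴⁺/Ce³⁺ couple is reduced (cathode) and Hg²⁺/Hg is oxidized (anode), so E°cell = E°(Ce⁴⁺/Ce³⁺) − E°(Hg²⁺/Hg).
E°(Hg²⁺/Hg) = E°(cathode) − E°cell = +1.603 − (+0.744) = +0.859 V.

+0.859 V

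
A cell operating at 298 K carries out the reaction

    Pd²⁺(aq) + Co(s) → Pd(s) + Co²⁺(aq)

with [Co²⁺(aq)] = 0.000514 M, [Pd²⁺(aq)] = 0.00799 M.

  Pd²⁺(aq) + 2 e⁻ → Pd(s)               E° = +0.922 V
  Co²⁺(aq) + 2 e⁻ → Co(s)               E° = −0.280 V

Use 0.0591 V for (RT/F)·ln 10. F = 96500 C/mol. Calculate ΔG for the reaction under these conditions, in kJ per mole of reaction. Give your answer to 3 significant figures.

−239 kJ/mol

E°cell = +0.922 − (−0.280) = +1.202 V; the balanced reaction transfers n = 2 electrons.
The reaction quotient is [Co²⁺(aq)] / [Pd²⁺(aq)] = 0.0643; by Nernst, E = +1.202 − (0.0591/2)(−1.192) = +1.2372 V.
ΔG = −nFE = −(2)(96500)(+1.2372) J/mol = −239 kJ/mol.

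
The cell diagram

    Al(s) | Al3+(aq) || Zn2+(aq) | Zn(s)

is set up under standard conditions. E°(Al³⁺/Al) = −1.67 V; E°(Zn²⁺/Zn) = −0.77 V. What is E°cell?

By convention the left-hand electrode in cell notation is the anode (oxidation) and the right-hand electrode is the cathode (reduction).
E°cell = E°(right) − E°(left) = −0.77 − (−1.67) = +0.90 V.

+0.90 V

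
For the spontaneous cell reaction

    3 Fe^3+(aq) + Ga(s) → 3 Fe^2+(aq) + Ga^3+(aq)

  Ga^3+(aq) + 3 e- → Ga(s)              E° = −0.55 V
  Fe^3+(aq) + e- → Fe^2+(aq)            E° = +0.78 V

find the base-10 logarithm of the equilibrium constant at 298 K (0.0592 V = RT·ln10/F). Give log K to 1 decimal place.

log K = 67.4

The Fe³⁺/Fe²⁺ couple is reduced (cathode); E°cell = +0.78 − (−0.55) = +1.33 V with n = 3.
At equilibrium E = 0, so log K = nE°cell / 0.0592 = (3)(+1.33) / 0.0592 = 67.4.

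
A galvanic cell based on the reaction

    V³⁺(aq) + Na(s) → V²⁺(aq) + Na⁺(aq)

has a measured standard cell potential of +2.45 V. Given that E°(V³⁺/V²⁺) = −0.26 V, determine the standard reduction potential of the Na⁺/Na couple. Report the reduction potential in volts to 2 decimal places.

In the reaction as written the V³⁺/V²⁺ couple is reduced (cathode) and Na⁺/Na is oxidized (anode), so E°cell = E°(V³⁺/V²⁺) − E°(Na⁺/Na).
E°(Na⁺/Na) = E°(cathode) − E°cell = −0.26 − (+2.45) = −2.71 V.

−2.71 V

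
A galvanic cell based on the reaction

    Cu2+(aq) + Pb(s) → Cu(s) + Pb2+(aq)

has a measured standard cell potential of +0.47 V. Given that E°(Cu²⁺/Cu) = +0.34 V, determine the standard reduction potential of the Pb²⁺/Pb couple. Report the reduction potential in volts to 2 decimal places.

−0.13 V

In the reaction as written the Cu²⁺/Cu couple is reduced (cathode) and Pb²⁺/Pb is oxidized (anode), so E°cell = E°(Cu²⁺/Cu) − E°(Pb²⁺/Pb).
E°(Pb²⁺/Pb) = E°(cathode) − E°cell = +0.34 − (+0.47) = −0.13 V.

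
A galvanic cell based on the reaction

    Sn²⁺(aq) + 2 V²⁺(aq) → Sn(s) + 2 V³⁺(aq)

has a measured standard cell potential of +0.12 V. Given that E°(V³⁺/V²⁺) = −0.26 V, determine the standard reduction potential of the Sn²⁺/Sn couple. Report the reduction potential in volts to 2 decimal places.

−0.14 V

In the reaction as written the Sn²⁺/Sn couple is reduced (cathode) and V³⁺/V²⁺ is oxidized (anode), so E°cell = E°(Sn²⁺/Sn) − E°(V³⁺/V²⁺).
E°(Sn²⁺/Sn) = E°cell + E°(anode) = +0.12 + (−0.26) = −0.14 V.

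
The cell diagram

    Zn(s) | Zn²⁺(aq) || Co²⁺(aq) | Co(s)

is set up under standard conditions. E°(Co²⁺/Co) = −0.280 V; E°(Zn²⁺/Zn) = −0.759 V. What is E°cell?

By convention the left-hand electrode in cell notation is the anode (oxidation) and the right-hand electrode is the cathode (reduction).
E°cell = E°(right) − E°(left) = −0.280 − (−0.759) = +0.479 V.

+0.479 V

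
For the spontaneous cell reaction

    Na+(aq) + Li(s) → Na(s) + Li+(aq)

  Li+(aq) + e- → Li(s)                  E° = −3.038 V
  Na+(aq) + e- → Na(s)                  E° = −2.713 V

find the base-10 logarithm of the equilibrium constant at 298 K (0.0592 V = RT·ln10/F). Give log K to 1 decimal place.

The Na⁺/Na couple is reduced (cathode); E°cell = −2.713 − (−3.038) = +0.325 V with n = 1.
At equilibrium E = 0, so log K = nE°cell / 0.0592 = (1)(+0.325) / 0.0592 = 5.5.

log K = 5.5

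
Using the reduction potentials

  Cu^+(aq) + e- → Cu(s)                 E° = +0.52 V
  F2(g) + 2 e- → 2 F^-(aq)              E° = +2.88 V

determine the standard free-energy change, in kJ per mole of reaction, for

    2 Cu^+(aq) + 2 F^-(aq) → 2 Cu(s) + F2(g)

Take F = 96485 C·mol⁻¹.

In the reaction as written Cu^+(aq) is reduced, so the Cu⁺/Cu couple is the cathode and F₂/F⁻ is the anode.
E°cell = +0.52 − (+2.88) = −2.36 V; balancing electrons gives n = 2.
ΔG° = −nFE°cell = −(2)(96485)(−2.36) J/mol = +455 kJ/mol.

+455 kJ/mol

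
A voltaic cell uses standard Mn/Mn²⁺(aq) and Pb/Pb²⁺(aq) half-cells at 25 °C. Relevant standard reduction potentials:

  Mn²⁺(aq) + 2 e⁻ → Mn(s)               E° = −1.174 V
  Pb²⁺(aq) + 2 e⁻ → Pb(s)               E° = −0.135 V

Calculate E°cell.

The Pb²⁺/Pb couple has the higher E°, so Pb ion is reduced (cathode) and Mn is oxidized (anode).
E°cell = E°(cathode) − E°(anode) = −0.135 − (−1.174) = +1.039 V.

+1.039 V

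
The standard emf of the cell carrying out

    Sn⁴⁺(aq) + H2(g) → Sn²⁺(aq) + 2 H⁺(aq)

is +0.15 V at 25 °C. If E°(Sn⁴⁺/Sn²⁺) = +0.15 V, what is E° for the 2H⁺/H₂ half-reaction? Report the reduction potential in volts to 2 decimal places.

+0.00 V

In the reaction as written the Sn⁴⁺/Sn²⁺ couple is reduced (cathode) and 2H⁺/H₂ is oxidized (anode), so E°cell = E°(Sn⁴⁺/Sn²⁺) − E°(2H⁺/H₂).
E°(2H⁺/H₂) = E°(cathode) − E°cell = +0.15 − (+0.15) = +0.00 V.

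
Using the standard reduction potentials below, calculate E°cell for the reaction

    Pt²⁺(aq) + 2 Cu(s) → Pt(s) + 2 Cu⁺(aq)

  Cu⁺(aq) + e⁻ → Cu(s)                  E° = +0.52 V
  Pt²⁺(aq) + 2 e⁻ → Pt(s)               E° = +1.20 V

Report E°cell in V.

In the reaction as written, Pt²⁺(aq) is reduced (cathode) and Cu⁺(aq) is produced by oxidation at the anode.
E°cell = E°(cathode) − E°(anode) = +1.20 − (+0.52) = +0.68 V.
The positive value indicates the reaction is spontaneous as written.

+0.68 V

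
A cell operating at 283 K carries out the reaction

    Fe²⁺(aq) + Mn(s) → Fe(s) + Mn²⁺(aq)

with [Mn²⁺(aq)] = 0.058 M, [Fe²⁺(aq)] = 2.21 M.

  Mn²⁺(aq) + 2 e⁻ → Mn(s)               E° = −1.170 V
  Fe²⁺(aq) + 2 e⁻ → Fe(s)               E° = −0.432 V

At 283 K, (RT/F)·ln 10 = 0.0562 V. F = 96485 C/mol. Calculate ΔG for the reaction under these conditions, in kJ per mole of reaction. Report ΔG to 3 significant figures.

−151 kJ/mol

The standard cell potential is −0.432 − (−1.170) = +0.738 V, with n = 2 electrons in the balanced equation.
Q = [Mn²⁺(aq)] / [Fe²⁺(aq)] = 0.0262, so log Q = −1.581 and E = +0.738 − (0.0562/2)(−1.581) = +0.7824 V.
ΔG = −nFE = −(2)(96485)(+0.7824) J/mol = −151 kJ/mol.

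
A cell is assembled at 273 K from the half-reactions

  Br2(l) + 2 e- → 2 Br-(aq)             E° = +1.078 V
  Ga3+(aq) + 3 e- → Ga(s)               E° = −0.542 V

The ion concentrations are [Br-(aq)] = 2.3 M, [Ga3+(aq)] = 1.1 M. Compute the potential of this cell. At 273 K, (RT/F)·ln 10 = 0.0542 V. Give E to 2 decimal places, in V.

+1.60 V

The Br₂/Br⁻ couple has the more positive E°, so it is the cathode; Ga³⁺/Ga is the anode.
E°cell = E°cat − E°an = +1.078 − (−0.542) = +1.620 V; n = 6.
Balancing gives 3 Br2(l) + 2 Ga(s) → 6 Br-(aq) + 2 Ga3+(aq); hence Q = [Br-(aq)]^6·[Ga3+(aq)]^2 = 179 (log Q = 2.253).
E = E° − (0.0542/n)·log Q = +1.620 − (0.0542/6)(2.253) = +1.60 V.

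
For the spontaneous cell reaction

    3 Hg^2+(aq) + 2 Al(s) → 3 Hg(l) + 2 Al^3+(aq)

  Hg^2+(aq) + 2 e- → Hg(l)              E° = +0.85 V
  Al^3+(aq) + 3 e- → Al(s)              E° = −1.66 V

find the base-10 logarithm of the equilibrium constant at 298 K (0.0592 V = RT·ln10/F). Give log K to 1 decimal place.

The Hg²⁺/Hg couple is reduced (cathode); E°cell = +0.85 − (−1.66) = +2.51 V with n = 6.
At equilibrium E = 0, so log K = nE°cell / 0.0592 = (6)(+2.51) / 0.0592 = 254.4.

log K = 254.4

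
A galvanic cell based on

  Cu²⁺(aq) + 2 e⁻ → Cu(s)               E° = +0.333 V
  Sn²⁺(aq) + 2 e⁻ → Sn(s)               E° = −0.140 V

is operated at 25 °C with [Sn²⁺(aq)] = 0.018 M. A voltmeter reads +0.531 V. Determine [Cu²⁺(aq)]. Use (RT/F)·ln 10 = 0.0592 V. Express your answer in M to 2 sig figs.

1.6 M

With Cu²⁺/Cu at the cathode and Sn²⁺/Sn at the anode, E°cell = +0.333 − (−0.140) = +0.473 V (n = 2).
Rearranging E = E° − (0.0592/n)·log Q gives log Q = 2(+0.473 − (+0.531))/0.0592 = −1.959.
For Cu²⁺(aq) + Sn(s) → Cu(s) + Sn²⁺(aq), the reaction quotient is Q = [Sn²⁺(aq)] / [Cu²⁺(aq)].
Substituting the known concentrations and solving, log [Cu²⁺(aq)] = 0.214 and [Cu²⁺(aq)] = 1.6 M.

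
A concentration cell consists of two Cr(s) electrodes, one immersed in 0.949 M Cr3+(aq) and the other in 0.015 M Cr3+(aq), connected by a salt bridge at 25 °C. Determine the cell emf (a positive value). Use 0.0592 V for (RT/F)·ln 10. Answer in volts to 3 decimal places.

0.036 V

For a concentration cell E°cell = 0, since both electrodes use the same couple.
The compartment with the higher Cr3+(aq) concentration (0.949 M) acts as the cathode; ions are reduced there and produced at the dilute (0.015 M) anode.
With n = 3, Ecell = −(0.0592/3)·log([dilute]/[conc]) = −(0.0592/3)·log(0.015/0.949) = +0.036 V.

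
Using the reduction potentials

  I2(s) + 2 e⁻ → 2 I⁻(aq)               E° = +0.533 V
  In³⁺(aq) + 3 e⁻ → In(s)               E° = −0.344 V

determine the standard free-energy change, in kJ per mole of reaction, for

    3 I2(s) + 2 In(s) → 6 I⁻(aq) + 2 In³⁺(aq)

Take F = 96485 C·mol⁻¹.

−508 kJ/mol

In the reaction as written I2(s) is reduced, so the I₂/I⁻ couple is the cathode and In³⁺/In is the anode.
E°cell = +0.533 − (−0.344) = +0.877 V; balancing electrons gives n = 6.
ΔG° = −nFE°cell = −(6)(96485)(+0.877) J/mol = −508 kJ/mol.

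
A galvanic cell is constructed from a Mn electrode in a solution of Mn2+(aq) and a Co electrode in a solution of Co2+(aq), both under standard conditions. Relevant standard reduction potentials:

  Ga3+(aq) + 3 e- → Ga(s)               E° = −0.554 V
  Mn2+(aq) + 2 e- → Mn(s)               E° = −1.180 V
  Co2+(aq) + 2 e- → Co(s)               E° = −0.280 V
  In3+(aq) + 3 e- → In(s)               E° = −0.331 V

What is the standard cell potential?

The Co²⁺/Co couple has the higher E°, so Co ion is reduced (cathode) and Mn is oxidized (anode).
E°cell = E°(cathode) − E°(anode) = −0.280 − (−1.180) = +0.900 V.

+0.900 V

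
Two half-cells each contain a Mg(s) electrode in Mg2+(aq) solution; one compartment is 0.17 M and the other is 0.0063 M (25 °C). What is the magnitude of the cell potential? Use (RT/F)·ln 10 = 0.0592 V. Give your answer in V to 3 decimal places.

0.042 V

For a concentration cell E°cell = 0, since both electrodes use the same couple.
The compartment with the higher Mg2+(aq) concentration (0.17 M) acts as the cathode; ions are reduced there and produced at the dilute (0.0063 M) anode.
With n = 2, Ecell = −(0.0592/2)·log([dilute]/[conc]) = −(0.0592/2)·log(0.0063/0.17) = +0.042 V.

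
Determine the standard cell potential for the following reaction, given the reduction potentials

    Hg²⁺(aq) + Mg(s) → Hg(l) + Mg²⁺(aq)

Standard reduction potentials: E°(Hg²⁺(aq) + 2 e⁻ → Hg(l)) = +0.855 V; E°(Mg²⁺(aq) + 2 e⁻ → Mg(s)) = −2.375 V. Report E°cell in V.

Hg²⁺(aq) gains electrons, so the Hg²⁺/Hg couple is the cathode; the Mg²⁺/Mg couple is the anode.
E°cell = E°(cathode) − E°(anode) = +0.855 − (−2.375) = +3.230 V.

+3.230 V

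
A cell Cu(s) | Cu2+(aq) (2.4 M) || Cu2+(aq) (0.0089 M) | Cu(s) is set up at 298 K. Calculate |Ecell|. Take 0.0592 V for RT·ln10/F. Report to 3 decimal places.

0.072 V

For a concentration cell E°cell = 0, since both electrodes use the same couple.
The compartment with the higher Cu2+(aq) concentration (2.4 M) acts as the cathode; ions are reduced there and produced at the dilute (0.0089 M) anode.
With n = 2, Ecell = −(0.0592/2)·log([dilute]/[conc]) = −(0.0592/2)·log(0.0089/2.4) = +0.072 V.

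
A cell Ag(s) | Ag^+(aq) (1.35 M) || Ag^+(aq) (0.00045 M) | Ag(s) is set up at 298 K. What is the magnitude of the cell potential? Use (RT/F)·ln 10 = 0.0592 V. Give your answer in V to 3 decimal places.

For a concentration cell E°cell = 0, since both electrodes use the same couple.
The compartment with the higher Ag^+(aq) concentration (1.35 M) acts as the cathode; ions are reduced there and produced at the dilute (0.00045 M) anode.
With n = 1, Ecell = −(0.0592/1)·log([dilute]/[conc]) = −(0.0592/1)·log(0.00045/1.35) = +0.206 V.

0.206 V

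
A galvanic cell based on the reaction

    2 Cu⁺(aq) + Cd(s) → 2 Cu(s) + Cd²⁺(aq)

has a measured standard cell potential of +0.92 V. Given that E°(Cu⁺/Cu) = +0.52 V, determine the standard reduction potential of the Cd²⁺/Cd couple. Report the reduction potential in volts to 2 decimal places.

In the reaction as written the Cu⁺/Cu couple is reduced (cathode) and Cd²⁺/Cd is oxidized (anode), so E°cell = E°(Cu⁺/Cu) − E°(Cd²⁺/Cd).
E°(Cd²⁺/Cd) = E°(cathode) − E°cell = +0.52 − (+0.92) = −0.40 V.

−0.40 V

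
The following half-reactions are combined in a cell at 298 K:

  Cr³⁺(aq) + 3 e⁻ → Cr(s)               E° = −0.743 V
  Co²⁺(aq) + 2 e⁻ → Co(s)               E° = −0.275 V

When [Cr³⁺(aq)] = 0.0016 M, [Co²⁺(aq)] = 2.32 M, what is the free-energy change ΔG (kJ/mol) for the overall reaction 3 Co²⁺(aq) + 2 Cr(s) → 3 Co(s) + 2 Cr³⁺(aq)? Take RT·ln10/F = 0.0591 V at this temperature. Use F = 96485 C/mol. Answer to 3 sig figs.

With Co²⁺/Co reduced at the cathode, E°cell = −0.275 − (−0.743) = +0.468 V and n = 6.
The reaction quotient is [Cr³⁺(aq)]^2 / [Co²⁺(aq)]^3 = 2.05×10^−7; by Nernst, E = +0.468 − (0.0591/6)(−6.688) = +0.5339 V.
Then ΔG = −nFE = −6 × 96485 × +0.5339 J/mol = −309 kJ/mol.

−309 kJ/mol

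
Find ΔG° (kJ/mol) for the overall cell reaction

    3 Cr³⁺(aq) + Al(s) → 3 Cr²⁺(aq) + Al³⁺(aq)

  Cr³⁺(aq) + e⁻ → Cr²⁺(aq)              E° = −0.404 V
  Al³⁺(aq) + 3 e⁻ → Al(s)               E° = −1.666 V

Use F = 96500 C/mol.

In the reaction as written Cr³⁺(aq) is reduced, so the Cr³⁺/Cr²⁺ couple is the cathode and Al³⁺/Al is the anode.
E°cell = −0.404 − (−1.666) = +1.262 V; balancing electrons gives n = 3.
ΔG° = −nFE°cell = −(3)(96500)(+1.262) J/mol = −365 kJ/mol.

−365 kJ/mol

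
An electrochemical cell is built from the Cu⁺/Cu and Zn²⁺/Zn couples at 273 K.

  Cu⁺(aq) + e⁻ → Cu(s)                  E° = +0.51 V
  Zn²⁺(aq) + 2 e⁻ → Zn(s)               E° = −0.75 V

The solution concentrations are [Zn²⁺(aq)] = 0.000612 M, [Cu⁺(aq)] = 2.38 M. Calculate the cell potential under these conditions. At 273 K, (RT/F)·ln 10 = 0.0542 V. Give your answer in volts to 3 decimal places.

+1.367 V

Cu⁺/Cu is reduced (cathode, E° = +0.51 V) and Zn²⁺/Zn is oxidized (anode).
E°cell = +0.51 − (−0.75) = +1.26 V, with n = 2 electrons transferred.
For the overall reaction 2 Cu⁺(aq) + Zn(s) → 2 Cu(s) + Zn²⁺(aq), Q = [Zn²⁺(aq)] / [Cu⁺(aq)]^2 = 0.000108, giving log Q = −3.966.
Applying E = E° − (RT ln10/nF)·log Q gives +1.26 − (0.0542/2)(−3.966) = +1.367 V.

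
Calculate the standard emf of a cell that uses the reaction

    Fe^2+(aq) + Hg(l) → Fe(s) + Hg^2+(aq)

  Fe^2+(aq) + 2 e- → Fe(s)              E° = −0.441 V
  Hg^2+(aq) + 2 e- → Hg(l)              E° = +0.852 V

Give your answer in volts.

−1.293 V

Fe^2+(aq) gains electrons, so the Fe²⁺/Fe couple is the cathode; the Hg²⁺/Hg couple is the anode.
E°cell = E°(cathode) − E°(anode) = −0.441 − (+0.852) = −1.293 V.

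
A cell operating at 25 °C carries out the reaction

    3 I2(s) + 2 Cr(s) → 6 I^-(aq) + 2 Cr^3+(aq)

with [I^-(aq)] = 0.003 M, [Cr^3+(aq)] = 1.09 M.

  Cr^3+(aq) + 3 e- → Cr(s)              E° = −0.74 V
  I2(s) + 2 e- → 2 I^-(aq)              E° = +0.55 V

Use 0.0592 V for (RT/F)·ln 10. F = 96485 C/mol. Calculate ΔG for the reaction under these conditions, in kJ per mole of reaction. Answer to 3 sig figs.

The standard cell potential is +0.55 − (−0.74) = +1.29 V, with n = 6 electrons in the balanced equation.
Here Q = [I^-(aq)]^6·[Cr^3+(aq)]^2 = 8.66×10^−16 (log Q = −15.062), giving E = +1.29 − (0.0592/6)·(−15.062) = +1.4386 V.
Then ΔG = −nFE = −6 × 96485 × +1.4386 J/mol = −833 kJ/mol.

−833 kJ/mol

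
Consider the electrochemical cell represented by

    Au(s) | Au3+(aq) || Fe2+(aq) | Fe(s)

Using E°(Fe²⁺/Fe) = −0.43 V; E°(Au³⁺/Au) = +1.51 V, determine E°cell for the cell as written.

By convention the left-hand electrode in cell notation is the anode (oxidation) and the right-hand electrode is the cathode (reduction).
E°cell = E°(right) − E°(left) = −0.43 − (+1.51) = −1.94 V.
The negative sign shows that, as written, the cell would require an external voltage to drive the reaction.

−1.94 V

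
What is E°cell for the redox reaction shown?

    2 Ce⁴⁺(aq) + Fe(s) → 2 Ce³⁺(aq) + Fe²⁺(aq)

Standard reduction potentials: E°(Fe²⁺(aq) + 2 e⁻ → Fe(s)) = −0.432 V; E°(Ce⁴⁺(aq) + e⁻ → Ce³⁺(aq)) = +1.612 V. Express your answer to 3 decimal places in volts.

Ce⁴⁺(aq) gains electrons, so the Ce⁴⁺/Ce³⁺ couple is the cathode; the Fe²⁺/Fe couple is the anode.
E°cell = E°(cathode) − E°(anode) = +1.612 − (−0.432) = +2.044 V.
The positive value indicates the reaction is spontaneous as written.

+2.044 V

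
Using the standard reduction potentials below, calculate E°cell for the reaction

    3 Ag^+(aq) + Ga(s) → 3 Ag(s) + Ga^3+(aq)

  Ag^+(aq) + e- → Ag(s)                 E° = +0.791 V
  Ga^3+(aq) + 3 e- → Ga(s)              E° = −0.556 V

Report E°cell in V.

Ag^+(aq) gains electrons, so the Ag⁺/Ag couple is the cathode; the Ga³⁺/Ga couple is the anode.
E°cell = E°(cathode) − E°(anode) = +0.791 − (−0.556) = +1.347 V.

+1.347 V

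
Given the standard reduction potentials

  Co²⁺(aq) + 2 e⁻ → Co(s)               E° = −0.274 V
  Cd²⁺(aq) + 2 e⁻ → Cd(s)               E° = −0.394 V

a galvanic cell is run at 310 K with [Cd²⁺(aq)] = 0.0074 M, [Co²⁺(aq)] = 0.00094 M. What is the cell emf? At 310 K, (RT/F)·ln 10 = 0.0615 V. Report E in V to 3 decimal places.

Since E°(Co²⁺/Co) > E°(Cd²⁺/Cd), Co²⁺/Co serves as the cathode.
E°cell = E°cat − E°an = −0.274 − (−0.394) = +0.120 V; n = 2.
Balancing gives Co²⁺(aq) + Cd(s) → Co(s) + Cd²⁺(aq); hence Q = [Cd²⁺(aq)] / [Co²⁺(aq)] = 7.87 (log Q = 0.896).
By the Nernst equation, E = +0.120 − (0.0615/2)·(0.896) = +0.092 V.

+0.092 V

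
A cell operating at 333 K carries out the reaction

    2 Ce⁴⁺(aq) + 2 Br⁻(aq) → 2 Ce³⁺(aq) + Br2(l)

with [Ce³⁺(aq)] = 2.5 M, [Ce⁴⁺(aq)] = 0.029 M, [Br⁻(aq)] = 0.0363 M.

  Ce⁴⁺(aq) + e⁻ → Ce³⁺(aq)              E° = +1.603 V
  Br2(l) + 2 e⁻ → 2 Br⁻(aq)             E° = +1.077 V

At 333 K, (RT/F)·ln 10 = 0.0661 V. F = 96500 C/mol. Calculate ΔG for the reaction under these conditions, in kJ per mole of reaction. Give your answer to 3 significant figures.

−58.5 kJ/mol

With Ce⁴⁺/Ce³⁺ reduced at the cathode, E°cell = +1.603 − (+1.077) = +0.526 V and n = 2.
Here Q = [Ce³⁺(aq)]^2 / ([Ce⁴⁺(aq)]^2·[Br⁻(aq)]^2) = 5.64×10^6 (log Q = 6.751), giving E = +0.526 − (0.0661/2)·(6.751) = +0.3029 V.
Then ΔG = −nFE = −2 × 96500 × +0.3029 J/mol = −58.5 kJ/mol.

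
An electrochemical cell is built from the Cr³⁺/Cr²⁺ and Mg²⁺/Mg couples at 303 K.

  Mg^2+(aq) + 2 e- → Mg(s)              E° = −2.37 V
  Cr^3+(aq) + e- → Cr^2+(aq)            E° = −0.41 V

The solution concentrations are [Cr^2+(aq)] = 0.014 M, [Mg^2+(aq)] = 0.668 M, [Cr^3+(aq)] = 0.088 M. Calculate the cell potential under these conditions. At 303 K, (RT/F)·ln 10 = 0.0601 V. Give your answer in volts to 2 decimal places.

+2.01 V

The Cr³⁺/Cr²⁺ couple has the more positive E°, so it is the cathode; Mg²⁺/Mg is the anode.
E°cell = E°cat − E°an = −0.41 − (−2.37) = +1.96 V; n = 2.
Balancing gives 2 Cr^3+(aq) + Mg(s) → 2 Cr^2+(aq) + Mg^2+(aq); hence Q = ([Cr^2+(aq)]^2·[Mg^2+(aq)]) / [Cr^3+(aq)]^2 = 0.0169 (log Q = −1.772).
By the Nernst equation, E = +1.96 − (0.0601/2)·(−1.772) = +2.01 V.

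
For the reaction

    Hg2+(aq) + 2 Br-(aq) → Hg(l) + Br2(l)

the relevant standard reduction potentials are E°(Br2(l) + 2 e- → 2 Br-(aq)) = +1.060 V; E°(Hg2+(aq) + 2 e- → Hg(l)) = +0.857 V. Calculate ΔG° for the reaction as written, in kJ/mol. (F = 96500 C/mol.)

+39.2 kJ/mol

In the reaction as written Hg2+(aq) is reduced, so the Hg²⁺/Hg couple is the cathode and Br₂/Br⁻ is the anode.
E°cell = +0.857 − (+1.060) = −0.203 V; balancing electrons gives n = 2.
ΔG° = −nFE°cell = −(2)(96500)(−0.203) J/mol = +39.2 kJ/mol.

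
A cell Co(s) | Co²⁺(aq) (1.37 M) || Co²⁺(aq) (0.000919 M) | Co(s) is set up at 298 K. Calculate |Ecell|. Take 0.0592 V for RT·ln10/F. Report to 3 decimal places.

For a concentration cell E°cell = 0, since both electrodes use the same couple.
The compartment with the higher Co²⁺(aq) concentration (1.37 M) acts as the cathode; ions are reduced there and produced at the dilute (0.000919 M) anode.
With n = 2, Ecell = −(0.0592/2)·log([dilute]/[conc]) = −(0.0592/2)·log(0.000919/1.37) = +0.094 V.

0.094 V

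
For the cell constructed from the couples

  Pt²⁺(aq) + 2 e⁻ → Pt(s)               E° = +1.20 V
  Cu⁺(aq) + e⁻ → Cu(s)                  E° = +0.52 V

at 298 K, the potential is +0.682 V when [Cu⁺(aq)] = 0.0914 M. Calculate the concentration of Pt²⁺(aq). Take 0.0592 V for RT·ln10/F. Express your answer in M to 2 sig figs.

0.0098 M

With Pt²⁺/Pt at the cathode and Cu⁺/Cu at the anode, E°cell = +1.20 − (+0.52) = +0.68 V (n = 2).
From the Nernst equation, log Q = n(E° − E)/0.0592 = 2·(+0.68 − (+0.682))/0.0592 = −0.068.
For Pt²⁺(aq) + 2 Cu(s) → Pt(s) + 2 Cu⁺(aq), the reaction quotient is Q = [Cu⁺(aq)]^2 / [Pt²⁺(aq)].
Substituting the known concentrations and solving, log [Pt²⁺(aq)] = −2.010 and [Pt²⁺(aq)] = 0.0098 M.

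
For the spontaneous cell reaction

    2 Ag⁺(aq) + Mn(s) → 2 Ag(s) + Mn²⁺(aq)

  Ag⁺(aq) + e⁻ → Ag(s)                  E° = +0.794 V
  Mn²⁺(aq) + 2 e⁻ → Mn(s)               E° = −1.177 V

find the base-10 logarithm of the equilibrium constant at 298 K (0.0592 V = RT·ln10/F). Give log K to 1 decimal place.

The Ag⁺/Ag couple is reduced (cathode); E°cell = +0.794 − (−1.177) = +1.971 V with n = 2.
At equilibrium E = 0, so log K = nE°cell / 0.0592 = (2)(+1.971) / 0.0592 = 66.6.

log K = 66.6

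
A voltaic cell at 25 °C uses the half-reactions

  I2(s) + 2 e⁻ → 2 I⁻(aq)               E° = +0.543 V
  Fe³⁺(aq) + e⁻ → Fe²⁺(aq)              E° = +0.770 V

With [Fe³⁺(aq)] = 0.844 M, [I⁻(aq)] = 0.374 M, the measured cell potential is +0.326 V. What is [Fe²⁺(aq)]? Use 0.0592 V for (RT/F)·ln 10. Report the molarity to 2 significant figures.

0.0067 M

The Fe³⁺/Fe²⁺ couple has the larger reduction potential, so it is the cathode: E°cell = +0.770 − (+0.543) = +0.227 V and n = 2.
Since E = E° − (0.0592/n)·log Q, log Q = n(E° − E)/0.0592 = −3.345.
For 2 Fe³⁺(aq) + 2 I⁻(aq) → 2 Fe²⁺(aq) + I2(s), the reaction quotient is Q = [Fe²⁺(aq)]^2 / ([Fe³⁺(aq)]^2·[I⁻(aq)]^2).
Substituting the known concentrations and solving, log [Fe²⁺(aq)] = −2.173 and [Fe²⁺(aq)] = 0.0067 M.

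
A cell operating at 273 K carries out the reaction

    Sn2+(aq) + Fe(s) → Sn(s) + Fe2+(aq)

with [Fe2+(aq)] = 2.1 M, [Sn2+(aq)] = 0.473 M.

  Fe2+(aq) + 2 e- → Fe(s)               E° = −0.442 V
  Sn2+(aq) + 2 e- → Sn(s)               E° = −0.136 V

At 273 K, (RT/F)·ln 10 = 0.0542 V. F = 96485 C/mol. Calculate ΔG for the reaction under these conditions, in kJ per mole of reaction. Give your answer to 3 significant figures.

The standard cell potential is −0.136 − (−0.442) = +0.306 V, with n = 2 electrons in the balanced equation.
Here Q = [Fe2+(aq)] / [Sn2+(aq)] = 4.44 (log Q = 0.647), giving E = +0.306 − (0.0542/2)·(0.647) = +0.2885 V.
Then ΔG = −nFE = −2 × 96485 × +0.2885 J/mol = −55.7 kJ/mol.

−55.7 kJ/mol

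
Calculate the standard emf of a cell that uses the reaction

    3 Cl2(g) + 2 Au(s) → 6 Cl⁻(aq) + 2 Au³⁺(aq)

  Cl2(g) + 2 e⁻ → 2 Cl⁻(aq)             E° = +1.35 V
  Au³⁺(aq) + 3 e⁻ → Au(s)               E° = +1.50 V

−0.15 V

Cl2(g) gains electrons, so the Cl₂/Cl⁻ couple is the cathode; the Au³⁺/Au couple is the anode.
E°cell = E°(cathode) − E°(anode) = +1.35 − (+1.50) = −0.15 V.
The negative E°cell means the reaction is non-spontaneous in the direction written.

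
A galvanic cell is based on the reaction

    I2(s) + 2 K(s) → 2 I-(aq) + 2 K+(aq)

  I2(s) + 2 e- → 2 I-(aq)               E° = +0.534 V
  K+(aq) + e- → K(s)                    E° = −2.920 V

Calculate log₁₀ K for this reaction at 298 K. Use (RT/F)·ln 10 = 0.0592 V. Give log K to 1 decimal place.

log K = 116.7

The I₂/I⁻ couple is reduced (cathode); E°cell = +0.534 − (−2.920) = +3.454 V with n = 2.
At equilibrium E = 0, so log K = nE°cell / 0.0592 = (2)(+3.454) / 0.0592 = 116.7.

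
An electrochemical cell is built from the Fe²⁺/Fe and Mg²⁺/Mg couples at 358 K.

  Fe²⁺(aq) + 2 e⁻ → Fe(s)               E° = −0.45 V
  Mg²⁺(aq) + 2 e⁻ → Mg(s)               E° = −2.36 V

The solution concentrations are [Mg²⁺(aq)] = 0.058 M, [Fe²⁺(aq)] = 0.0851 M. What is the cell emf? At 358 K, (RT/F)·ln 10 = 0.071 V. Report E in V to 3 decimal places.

+1.916 V

The Fe²⁺/Fe couple has the more positive E°, so it is the cathode; Mg²⁺/Mg is the anode.
E°cell = E°cat − E°an = −0.45 − (−2.36) = +1.91 V; n = 2.
For the overall reaction Fe²⁺(aq) + Mg(s) → Fe(s) + Mg²⁺(aq), Q = [Mg²⁺(aq)] / [Fe²⁺(aq)] = 0.682, giving log Q = −0.167.
E = E° − (0.071/n)·log Q = +1.91 − (0.071/2)(−0.167) = +1.916 V.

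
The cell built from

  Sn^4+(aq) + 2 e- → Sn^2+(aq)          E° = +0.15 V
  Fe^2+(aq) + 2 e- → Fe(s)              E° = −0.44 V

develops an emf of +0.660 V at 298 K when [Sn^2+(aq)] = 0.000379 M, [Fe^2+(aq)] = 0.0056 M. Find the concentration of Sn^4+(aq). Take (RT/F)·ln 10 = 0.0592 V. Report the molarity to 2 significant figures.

Sn⁴⁺/Sn²⁺ is the cathode (higher E°); E°cell = +0.15 − (−0.44) = +0.59 V with n = 2.
Rearranging E = E° − (0.0592/n)·log Q gives log Q = 2(+0.59 − (+0.660))/0.0592 = −2.365.
The balanced reaction is Sn^4+(aq) + Fe(s) → Sn^2+(aq) + Fe^2+(aq), so Q = ([Sn^2+(aq)]·[Fe^2+(aq)]) / [Sn^4+(aq)].
Substituting the known concentrations and solving, log [Sn^4+(aq)] = −3.308 and [Sn^4+(aq)] = 0.00049 M.

0.00049 M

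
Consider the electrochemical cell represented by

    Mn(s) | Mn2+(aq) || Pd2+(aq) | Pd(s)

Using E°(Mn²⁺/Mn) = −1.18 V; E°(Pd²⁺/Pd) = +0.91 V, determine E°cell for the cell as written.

+2.09 V

By convention the left-hand electrode in cell notation is the anode (oxidation) and the right-hand electrode is the cathode (reduction).
E°cell = E°(right) − E°(left) = +0.91 − (−1.18) = +2.09 V.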